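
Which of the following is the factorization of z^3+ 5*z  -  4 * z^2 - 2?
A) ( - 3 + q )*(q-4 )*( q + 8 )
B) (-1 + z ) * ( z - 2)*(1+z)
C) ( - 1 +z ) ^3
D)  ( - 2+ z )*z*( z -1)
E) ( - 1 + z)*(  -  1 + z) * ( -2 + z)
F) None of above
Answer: E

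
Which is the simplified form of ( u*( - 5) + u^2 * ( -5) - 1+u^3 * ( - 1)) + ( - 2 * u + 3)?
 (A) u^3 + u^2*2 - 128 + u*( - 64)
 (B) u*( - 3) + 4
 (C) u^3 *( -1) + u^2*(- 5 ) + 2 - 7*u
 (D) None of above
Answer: C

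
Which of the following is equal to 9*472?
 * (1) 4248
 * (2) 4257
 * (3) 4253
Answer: 1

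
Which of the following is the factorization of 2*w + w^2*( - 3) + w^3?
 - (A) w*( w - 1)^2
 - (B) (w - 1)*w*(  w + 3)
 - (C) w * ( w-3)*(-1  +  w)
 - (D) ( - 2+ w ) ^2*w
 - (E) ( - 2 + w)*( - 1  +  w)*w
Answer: E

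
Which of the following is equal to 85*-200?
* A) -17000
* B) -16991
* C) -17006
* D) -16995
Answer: A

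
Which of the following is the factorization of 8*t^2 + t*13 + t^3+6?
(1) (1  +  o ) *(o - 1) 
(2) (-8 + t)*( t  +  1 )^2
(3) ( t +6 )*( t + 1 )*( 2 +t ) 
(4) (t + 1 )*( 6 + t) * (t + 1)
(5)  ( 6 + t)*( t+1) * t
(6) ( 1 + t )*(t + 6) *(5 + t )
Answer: 4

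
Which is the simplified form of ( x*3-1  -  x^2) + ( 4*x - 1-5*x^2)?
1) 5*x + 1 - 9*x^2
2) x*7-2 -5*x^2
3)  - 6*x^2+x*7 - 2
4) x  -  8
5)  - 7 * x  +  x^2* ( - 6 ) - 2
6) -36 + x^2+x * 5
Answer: 3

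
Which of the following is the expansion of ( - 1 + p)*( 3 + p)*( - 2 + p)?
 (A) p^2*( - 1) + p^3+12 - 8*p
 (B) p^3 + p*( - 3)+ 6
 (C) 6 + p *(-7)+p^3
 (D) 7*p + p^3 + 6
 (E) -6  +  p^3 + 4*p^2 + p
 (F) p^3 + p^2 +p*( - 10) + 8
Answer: C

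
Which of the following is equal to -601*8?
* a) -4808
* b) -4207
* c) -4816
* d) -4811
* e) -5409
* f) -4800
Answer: a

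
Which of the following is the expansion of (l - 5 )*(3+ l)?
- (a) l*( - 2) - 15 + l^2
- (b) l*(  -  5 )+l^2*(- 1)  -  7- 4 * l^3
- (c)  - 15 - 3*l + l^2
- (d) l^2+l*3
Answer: a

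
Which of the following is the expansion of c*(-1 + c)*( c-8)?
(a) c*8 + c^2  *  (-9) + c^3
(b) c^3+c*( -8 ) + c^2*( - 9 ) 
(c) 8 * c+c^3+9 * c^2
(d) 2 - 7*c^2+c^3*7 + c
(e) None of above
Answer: a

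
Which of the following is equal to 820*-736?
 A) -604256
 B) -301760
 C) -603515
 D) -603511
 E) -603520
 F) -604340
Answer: E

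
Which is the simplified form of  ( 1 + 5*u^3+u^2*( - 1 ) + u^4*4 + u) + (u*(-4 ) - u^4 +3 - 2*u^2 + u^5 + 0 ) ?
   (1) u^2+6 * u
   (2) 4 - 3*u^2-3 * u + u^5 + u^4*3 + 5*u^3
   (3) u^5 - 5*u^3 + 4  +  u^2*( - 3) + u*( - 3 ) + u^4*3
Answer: 2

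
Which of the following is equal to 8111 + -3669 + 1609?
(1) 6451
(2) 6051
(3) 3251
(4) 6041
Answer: 2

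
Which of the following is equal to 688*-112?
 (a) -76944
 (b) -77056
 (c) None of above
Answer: b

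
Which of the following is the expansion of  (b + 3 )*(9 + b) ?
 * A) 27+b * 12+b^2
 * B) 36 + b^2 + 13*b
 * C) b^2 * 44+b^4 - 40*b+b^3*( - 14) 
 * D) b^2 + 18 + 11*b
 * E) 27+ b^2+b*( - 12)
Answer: A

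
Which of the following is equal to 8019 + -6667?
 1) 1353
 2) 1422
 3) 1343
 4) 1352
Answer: 4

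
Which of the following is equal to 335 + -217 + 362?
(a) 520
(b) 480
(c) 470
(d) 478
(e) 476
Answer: b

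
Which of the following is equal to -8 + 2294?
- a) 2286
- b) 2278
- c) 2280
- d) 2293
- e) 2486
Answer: a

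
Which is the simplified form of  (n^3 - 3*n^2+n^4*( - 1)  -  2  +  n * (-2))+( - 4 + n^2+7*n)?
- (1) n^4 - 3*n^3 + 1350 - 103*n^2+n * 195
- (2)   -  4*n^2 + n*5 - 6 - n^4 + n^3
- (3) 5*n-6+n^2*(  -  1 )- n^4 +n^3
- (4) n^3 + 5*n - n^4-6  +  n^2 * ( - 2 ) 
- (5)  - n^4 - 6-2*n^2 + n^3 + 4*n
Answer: 4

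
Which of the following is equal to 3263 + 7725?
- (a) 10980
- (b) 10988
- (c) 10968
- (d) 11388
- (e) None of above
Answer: b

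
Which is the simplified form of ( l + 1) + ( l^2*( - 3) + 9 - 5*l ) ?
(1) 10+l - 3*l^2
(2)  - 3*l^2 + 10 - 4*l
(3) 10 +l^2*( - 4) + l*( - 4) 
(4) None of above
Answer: 2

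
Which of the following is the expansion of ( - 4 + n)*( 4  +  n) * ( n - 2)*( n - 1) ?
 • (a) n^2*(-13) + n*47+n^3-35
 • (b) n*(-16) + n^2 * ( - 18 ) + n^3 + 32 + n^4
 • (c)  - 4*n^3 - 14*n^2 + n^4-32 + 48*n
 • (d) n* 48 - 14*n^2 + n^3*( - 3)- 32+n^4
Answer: d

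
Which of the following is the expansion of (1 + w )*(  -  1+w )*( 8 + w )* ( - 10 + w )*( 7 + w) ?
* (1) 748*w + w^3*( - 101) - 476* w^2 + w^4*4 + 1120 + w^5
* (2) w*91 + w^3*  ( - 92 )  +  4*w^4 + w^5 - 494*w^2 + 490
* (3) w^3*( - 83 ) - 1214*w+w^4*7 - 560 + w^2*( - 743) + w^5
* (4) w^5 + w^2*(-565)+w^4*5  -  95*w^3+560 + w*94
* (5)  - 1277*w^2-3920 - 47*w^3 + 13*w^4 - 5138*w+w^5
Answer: 4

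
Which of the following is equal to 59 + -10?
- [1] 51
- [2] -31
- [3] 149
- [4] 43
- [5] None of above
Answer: 5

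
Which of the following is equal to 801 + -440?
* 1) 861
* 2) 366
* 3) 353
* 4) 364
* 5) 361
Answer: 5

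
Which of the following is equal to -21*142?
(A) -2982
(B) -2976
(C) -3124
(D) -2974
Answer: A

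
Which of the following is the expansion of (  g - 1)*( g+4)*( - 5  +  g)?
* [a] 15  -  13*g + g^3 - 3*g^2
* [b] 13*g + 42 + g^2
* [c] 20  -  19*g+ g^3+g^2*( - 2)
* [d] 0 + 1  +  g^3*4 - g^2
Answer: c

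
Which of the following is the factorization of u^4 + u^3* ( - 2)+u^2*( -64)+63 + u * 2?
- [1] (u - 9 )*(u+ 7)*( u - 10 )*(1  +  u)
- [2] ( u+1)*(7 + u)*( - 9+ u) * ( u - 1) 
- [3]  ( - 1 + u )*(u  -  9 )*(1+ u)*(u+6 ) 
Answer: 2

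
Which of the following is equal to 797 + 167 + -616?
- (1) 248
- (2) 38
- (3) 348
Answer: 3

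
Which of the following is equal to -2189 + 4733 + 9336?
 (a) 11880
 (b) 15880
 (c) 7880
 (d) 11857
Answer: a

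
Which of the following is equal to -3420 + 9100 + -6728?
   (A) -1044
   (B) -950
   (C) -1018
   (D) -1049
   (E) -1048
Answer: E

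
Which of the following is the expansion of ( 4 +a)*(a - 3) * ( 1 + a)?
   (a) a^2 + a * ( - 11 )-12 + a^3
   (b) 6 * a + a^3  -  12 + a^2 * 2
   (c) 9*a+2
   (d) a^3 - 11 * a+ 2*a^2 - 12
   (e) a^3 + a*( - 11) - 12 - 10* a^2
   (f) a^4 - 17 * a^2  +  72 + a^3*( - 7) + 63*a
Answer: d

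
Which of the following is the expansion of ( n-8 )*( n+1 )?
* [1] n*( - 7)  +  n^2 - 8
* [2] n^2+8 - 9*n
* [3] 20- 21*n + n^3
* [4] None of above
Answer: 1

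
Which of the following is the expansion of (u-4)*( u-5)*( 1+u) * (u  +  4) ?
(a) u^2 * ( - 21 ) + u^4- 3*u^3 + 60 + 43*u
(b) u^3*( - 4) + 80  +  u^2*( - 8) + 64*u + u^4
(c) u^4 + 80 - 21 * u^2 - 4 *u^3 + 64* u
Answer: c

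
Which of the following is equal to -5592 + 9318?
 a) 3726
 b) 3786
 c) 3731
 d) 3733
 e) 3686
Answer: a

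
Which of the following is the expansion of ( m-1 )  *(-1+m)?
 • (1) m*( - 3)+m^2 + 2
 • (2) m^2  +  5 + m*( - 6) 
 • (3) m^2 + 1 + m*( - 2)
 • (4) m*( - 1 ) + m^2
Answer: 3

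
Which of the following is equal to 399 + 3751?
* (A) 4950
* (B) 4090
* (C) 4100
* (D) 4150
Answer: D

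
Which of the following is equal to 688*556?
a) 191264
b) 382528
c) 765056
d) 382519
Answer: b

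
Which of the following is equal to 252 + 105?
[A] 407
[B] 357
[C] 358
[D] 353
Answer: B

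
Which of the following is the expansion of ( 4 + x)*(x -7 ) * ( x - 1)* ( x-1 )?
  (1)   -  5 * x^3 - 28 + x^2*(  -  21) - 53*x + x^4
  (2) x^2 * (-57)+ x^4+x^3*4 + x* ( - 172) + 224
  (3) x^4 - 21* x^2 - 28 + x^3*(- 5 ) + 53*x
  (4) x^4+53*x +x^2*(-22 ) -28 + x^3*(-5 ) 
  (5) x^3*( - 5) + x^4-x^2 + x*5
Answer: 3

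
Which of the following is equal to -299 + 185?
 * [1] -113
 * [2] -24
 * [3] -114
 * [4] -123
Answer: 3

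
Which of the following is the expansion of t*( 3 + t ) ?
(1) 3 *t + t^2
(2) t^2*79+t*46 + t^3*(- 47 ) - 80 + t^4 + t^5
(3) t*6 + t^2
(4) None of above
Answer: 1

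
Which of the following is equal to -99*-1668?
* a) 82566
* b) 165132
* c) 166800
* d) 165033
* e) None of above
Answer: b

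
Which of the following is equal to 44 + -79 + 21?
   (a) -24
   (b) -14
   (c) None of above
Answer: b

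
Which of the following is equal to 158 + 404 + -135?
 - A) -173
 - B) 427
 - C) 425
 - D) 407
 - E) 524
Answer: B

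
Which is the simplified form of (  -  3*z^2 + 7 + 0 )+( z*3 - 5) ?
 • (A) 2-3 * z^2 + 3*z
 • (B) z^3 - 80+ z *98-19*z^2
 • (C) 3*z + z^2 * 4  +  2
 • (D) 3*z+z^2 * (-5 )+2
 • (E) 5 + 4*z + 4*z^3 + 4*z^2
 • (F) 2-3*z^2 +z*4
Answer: A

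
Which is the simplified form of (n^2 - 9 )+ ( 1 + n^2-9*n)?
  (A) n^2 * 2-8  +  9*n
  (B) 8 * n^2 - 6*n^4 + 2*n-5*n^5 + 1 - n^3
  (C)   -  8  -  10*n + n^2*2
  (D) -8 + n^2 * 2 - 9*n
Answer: D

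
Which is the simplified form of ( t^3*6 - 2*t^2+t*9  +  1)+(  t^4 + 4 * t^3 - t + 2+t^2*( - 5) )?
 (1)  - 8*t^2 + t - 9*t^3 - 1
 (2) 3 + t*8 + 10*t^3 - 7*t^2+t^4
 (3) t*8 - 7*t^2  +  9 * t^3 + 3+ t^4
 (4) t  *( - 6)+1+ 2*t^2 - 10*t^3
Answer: 2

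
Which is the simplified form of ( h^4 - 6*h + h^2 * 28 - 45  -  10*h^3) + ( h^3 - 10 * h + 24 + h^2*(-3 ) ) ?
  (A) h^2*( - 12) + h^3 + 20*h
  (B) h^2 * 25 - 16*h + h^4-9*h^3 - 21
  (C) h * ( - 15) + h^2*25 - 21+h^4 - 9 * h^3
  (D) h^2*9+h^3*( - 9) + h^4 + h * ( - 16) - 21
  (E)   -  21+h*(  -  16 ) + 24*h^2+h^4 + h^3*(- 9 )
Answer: B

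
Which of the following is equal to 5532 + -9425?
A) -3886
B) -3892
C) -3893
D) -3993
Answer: C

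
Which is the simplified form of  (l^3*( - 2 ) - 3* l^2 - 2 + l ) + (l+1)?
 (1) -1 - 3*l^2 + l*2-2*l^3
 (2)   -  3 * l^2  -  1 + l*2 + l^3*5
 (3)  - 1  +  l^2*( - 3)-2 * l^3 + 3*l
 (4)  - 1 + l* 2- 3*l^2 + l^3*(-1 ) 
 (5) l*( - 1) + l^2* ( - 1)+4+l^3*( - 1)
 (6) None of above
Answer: 1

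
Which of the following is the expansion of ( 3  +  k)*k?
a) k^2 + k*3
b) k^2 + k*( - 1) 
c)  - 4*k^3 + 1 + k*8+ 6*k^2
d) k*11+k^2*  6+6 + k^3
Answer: a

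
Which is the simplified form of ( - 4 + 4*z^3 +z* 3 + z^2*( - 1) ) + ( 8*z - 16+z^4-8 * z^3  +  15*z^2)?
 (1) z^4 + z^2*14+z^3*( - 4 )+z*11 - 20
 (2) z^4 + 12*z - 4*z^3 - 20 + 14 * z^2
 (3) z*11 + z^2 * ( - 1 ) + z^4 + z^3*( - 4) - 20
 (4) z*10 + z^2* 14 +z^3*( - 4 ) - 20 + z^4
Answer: 1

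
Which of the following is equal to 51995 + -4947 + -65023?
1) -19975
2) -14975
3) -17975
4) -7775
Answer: 3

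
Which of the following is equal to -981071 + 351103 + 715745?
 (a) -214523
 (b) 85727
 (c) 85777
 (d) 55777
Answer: c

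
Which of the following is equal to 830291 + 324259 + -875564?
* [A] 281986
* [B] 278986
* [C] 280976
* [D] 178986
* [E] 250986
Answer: B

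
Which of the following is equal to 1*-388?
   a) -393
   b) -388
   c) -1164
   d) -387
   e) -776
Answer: b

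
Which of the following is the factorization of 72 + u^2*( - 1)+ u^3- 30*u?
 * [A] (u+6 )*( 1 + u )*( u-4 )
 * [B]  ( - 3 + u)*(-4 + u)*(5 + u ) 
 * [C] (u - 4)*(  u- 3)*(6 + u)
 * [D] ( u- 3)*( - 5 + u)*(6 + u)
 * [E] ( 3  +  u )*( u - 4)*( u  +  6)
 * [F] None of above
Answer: C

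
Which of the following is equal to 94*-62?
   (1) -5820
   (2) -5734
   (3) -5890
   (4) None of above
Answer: 4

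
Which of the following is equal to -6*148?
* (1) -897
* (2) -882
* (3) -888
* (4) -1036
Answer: 3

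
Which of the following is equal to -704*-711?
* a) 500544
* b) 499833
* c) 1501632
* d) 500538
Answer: a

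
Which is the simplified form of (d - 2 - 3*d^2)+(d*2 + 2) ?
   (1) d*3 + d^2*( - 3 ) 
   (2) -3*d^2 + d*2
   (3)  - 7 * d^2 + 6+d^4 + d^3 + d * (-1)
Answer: 1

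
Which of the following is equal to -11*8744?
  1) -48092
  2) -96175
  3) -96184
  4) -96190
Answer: 3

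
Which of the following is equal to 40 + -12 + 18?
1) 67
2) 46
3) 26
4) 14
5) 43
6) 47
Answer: 2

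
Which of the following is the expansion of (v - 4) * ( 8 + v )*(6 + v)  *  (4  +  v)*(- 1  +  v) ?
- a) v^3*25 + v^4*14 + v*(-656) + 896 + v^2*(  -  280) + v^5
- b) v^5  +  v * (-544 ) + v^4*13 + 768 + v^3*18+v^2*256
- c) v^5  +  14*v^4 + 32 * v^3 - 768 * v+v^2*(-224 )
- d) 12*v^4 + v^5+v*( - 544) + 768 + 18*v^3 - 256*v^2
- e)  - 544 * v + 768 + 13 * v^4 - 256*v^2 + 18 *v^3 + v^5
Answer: e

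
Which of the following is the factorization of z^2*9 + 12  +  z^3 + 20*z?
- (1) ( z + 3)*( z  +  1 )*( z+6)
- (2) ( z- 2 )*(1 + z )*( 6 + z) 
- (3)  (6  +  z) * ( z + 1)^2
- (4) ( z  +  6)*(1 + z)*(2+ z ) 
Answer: 4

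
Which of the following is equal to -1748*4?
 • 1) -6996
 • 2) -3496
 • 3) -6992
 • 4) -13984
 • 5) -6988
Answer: 3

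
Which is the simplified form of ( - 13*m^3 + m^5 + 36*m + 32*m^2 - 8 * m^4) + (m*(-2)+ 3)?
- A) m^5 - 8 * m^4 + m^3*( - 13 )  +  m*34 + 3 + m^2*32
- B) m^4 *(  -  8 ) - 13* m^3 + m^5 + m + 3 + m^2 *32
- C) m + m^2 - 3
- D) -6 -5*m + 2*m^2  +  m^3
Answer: A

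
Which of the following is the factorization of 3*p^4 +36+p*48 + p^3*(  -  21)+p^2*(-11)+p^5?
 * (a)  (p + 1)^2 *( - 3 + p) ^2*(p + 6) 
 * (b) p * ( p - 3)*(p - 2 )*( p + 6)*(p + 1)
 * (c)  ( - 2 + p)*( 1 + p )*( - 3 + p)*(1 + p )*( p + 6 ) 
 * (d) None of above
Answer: c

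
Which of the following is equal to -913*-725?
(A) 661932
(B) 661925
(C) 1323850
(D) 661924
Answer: B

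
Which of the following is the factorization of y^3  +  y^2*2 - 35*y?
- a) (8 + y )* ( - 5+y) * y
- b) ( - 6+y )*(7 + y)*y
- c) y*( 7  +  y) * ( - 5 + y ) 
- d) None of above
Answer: c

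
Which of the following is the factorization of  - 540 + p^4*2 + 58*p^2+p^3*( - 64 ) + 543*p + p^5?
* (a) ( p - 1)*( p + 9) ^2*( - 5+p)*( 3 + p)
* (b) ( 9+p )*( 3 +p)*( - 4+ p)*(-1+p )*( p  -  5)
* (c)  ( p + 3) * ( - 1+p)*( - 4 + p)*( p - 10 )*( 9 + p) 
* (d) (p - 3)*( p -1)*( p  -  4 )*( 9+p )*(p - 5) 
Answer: b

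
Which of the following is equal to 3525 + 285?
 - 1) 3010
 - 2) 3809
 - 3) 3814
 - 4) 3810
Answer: 4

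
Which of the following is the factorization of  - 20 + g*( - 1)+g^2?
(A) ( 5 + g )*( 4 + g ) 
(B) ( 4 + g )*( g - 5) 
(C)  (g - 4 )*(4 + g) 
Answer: B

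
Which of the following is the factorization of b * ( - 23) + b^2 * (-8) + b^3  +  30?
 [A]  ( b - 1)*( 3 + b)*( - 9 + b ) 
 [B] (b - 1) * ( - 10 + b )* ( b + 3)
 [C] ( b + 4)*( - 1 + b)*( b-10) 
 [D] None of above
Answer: B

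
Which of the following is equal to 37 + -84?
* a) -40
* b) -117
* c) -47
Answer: c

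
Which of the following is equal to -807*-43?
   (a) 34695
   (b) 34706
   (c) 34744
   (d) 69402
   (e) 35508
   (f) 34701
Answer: f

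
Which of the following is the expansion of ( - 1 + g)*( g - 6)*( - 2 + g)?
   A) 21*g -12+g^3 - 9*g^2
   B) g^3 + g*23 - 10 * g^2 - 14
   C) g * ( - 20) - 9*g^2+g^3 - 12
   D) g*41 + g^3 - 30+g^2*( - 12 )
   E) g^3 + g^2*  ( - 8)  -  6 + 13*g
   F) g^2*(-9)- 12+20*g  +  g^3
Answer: F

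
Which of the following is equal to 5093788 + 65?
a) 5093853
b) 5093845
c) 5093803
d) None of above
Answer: a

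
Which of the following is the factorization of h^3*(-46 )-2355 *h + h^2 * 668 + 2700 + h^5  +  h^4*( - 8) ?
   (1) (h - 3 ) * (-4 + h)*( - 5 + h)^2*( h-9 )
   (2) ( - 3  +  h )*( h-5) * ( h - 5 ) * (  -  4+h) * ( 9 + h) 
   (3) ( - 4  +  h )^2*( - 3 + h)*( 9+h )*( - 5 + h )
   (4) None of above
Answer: 2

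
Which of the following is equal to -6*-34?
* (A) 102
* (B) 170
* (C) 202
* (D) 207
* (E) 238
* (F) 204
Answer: F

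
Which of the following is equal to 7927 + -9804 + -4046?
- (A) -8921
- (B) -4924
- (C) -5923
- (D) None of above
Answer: C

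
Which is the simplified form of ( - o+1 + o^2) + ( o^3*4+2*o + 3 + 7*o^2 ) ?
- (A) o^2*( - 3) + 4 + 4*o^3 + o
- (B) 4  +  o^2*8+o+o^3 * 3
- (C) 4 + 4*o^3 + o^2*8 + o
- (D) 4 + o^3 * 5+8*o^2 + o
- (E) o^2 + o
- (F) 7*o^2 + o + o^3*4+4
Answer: C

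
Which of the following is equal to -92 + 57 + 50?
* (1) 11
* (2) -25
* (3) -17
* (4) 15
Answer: 4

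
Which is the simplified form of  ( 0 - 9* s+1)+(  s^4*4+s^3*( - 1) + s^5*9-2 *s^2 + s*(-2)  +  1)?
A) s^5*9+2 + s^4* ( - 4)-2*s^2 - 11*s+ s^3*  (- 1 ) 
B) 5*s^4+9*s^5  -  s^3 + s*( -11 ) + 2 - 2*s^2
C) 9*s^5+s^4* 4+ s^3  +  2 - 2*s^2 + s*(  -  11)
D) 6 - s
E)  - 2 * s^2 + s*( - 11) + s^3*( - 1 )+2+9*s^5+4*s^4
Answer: E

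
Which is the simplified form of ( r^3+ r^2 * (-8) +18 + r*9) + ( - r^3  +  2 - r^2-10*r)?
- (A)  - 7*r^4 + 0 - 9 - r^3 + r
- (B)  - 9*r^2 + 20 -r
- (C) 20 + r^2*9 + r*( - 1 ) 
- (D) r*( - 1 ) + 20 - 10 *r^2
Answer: B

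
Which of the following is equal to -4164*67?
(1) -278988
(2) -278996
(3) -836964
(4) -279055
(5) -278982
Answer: 1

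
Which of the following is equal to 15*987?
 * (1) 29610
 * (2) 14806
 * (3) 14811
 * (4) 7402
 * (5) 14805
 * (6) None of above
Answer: 5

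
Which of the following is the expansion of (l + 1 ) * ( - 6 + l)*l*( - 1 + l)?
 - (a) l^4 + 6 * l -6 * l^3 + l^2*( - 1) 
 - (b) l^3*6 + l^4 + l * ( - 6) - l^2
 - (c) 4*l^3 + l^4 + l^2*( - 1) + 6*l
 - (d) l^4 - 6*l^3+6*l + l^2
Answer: a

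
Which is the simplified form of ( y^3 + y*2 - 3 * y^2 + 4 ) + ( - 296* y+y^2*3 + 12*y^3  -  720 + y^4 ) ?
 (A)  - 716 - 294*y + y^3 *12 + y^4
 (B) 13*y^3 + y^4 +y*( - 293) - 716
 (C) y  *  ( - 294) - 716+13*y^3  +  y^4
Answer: C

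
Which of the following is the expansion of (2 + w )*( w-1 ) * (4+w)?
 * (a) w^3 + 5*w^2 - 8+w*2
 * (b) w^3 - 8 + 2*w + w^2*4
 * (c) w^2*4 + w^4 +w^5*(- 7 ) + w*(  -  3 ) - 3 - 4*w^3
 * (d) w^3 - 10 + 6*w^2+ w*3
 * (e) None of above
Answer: a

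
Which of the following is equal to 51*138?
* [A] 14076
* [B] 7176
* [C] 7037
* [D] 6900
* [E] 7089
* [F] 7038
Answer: F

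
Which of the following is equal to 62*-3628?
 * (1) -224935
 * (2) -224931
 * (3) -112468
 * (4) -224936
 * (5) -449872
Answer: 4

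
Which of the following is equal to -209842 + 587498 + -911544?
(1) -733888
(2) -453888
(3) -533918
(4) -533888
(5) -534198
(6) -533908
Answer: 4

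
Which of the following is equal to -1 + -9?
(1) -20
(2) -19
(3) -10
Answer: 3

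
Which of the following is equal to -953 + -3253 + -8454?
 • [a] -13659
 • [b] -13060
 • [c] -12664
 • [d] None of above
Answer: d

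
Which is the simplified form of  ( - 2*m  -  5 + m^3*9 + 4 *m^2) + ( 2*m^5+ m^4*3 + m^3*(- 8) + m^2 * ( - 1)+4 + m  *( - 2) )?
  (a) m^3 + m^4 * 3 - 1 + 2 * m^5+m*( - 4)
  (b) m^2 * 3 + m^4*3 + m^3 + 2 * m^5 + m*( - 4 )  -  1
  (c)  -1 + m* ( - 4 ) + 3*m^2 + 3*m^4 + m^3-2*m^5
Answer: b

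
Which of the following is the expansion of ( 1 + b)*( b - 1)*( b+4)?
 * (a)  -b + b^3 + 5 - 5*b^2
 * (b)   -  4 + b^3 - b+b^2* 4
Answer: b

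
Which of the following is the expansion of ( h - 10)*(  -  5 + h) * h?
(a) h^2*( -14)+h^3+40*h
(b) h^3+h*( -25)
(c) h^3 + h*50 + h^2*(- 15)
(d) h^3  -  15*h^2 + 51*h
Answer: c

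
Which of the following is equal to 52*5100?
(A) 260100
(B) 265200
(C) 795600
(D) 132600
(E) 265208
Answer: B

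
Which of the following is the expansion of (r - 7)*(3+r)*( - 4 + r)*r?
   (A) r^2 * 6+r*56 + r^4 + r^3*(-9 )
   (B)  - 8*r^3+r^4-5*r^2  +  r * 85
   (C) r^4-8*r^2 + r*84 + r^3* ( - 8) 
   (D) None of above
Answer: D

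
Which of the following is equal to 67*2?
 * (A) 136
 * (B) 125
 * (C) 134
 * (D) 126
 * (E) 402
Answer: C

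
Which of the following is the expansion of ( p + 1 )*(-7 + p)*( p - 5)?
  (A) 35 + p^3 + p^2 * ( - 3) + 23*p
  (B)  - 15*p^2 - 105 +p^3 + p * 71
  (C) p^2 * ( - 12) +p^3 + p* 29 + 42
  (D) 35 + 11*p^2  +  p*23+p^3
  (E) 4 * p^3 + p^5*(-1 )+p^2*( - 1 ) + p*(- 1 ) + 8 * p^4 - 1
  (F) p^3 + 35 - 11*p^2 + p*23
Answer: F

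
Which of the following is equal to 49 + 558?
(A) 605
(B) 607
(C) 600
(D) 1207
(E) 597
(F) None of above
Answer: B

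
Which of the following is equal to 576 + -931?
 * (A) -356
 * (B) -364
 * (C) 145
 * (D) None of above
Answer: D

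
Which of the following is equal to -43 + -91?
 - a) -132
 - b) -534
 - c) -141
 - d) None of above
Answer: d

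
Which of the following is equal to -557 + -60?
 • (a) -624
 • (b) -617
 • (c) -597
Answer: b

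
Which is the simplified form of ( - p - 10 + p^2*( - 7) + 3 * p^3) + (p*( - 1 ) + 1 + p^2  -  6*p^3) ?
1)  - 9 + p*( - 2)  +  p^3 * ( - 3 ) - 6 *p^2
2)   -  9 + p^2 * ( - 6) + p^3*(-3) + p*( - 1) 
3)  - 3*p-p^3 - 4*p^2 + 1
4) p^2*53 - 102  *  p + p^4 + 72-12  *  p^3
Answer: 1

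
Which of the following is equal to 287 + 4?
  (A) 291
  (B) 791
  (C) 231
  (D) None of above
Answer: A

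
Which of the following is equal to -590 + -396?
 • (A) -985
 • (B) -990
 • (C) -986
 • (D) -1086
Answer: C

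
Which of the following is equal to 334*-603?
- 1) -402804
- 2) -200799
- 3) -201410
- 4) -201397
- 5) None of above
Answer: 5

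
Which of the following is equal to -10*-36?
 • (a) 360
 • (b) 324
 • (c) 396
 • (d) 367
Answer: a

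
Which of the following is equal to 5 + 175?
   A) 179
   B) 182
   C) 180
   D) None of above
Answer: C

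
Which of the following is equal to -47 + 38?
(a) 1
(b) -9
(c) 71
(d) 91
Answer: b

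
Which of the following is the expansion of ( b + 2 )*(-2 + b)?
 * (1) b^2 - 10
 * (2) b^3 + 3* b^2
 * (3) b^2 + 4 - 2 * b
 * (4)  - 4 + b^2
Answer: 4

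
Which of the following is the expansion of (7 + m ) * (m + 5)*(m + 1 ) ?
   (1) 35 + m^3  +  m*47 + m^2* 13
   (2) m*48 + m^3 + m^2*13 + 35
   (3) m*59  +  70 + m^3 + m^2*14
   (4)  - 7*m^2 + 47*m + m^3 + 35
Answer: 1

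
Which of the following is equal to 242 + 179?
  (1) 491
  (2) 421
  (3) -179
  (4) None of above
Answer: 2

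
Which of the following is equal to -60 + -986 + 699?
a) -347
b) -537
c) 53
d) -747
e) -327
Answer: a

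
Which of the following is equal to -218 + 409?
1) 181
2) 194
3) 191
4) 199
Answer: 3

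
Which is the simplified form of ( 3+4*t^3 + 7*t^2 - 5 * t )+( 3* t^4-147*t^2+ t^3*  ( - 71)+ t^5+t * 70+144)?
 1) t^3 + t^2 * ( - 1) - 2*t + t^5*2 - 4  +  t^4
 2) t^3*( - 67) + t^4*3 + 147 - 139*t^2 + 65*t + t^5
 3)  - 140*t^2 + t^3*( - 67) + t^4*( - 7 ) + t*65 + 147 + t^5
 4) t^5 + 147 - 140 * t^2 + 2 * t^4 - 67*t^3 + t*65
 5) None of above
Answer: 5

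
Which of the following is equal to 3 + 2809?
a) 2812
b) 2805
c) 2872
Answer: a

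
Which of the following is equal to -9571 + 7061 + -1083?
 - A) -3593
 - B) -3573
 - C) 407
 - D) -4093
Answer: A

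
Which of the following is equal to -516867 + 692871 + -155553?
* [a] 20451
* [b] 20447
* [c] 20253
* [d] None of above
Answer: a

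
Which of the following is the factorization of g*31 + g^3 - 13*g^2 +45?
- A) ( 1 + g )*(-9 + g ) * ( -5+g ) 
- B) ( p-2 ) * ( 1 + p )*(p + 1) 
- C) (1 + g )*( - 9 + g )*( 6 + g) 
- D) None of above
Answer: A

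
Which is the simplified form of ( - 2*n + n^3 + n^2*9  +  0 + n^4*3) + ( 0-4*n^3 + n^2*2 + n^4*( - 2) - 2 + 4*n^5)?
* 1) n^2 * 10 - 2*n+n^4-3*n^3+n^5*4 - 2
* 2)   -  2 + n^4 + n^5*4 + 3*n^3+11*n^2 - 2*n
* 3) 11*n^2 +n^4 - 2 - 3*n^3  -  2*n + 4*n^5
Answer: 3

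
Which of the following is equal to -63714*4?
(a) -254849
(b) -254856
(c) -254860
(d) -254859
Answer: b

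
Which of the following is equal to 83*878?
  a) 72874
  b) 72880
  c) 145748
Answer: a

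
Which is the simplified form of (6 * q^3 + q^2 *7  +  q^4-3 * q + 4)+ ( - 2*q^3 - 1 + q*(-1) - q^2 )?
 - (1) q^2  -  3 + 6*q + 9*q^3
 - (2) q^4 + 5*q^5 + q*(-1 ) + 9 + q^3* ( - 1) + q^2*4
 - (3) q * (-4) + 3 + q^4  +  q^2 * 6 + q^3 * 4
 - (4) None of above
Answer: 3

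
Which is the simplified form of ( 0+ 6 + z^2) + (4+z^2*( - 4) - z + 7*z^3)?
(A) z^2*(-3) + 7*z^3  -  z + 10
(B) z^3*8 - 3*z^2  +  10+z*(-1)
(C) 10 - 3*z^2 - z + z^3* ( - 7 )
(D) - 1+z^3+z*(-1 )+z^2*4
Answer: A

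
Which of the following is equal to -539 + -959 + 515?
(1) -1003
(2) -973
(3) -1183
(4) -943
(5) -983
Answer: 5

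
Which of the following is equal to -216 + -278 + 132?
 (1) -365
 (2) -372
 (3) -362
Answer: 3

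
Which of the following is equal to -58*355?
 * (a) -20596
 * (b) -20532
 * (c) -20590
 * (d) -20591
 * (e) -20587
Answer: c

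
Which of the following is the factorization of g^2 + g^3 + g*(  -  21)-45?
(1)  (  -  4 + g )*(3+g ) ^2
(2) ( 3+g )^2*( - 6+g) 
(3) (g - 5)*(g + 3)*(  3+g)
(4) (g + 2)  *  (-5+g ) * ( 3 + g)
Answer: 3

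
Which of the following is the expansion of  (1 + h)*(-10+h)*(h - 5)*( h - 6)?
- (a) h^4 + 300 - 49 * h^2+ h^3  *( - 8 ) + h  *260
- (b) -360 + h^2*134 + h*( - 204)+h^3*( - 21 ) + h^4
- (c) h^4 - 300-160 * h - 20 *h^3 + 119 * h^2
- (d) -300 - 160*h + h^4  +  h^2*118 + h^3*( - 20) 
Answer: c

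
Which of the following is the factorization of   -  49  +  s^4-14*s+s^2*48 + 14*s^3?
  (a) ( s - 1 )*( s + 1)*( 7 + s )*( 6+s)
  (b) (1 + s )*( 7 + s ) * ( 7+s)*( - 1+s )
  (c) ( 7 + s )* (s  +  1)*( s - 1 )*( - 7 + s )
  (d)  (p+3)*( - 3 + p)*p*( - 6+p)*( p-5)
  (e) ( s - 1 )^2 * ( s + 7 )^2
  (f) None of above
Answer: b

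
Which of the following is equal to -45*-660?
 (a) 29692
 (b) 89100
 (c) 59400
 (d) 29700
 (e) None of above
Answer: d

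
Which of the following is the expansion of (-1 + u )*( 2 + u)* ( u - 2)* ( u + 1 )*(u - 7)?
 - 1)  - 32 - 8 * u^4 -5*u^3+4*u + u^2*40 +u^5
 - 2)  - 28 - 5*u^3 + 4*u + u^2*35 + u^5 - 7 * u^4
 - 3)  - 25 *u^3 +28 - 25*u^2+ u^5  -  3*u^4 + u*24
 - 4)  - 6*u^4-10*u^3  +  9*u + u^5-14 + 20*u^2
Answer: 2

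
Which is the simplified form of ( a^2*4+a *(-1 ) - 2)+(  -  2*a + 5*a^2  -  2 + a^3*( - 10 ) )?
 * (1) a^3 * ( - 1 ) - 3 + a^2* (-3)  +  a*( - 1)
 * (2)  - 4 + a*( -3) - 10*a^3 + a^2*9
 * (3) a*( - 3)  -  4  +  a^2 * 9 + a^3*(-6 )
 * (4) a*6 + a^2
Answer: 2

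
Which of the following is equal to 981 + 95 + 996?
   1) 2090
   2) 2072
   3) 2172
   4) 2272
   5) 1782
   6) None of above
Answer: 2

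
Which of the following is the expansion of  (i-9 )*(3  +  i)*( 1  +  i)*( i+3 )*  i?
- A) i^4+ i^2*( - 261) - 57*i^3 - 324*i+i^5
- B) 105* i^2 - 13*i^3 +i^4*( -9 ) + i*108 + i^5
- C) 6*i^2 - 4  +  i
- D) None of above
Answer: D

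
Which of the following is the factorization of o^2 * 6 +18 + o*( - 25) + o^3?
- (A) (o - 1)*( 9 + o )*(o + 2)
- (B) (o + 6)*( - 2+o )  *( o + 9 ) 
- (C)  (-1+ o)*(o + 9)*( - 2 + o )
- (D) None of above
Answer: C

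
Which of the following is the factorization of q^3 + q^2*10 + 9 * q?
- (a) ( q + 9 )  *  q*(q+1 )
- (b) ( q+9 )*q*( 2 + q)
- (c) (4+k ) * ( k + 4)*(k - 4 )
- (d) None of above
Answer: a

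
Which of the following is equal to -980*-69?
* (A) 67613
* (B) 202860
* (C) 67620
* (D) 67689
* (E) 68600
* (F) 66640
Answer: C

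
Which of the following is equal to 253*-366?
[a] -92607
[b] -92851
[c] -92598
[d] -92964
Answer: c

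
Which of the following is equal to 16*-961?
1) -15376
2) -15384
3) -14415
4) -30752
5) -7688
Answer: 1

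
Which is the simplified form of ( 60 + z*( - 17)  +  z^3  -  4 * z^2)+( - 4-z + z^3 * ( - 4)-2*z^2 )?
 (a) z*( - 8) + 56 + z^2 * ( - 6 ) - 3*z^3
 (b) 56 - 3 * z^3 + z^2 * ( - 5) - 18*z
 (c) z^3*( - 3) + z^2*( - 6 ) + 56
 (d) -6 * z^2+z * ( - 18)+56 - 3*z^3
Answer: d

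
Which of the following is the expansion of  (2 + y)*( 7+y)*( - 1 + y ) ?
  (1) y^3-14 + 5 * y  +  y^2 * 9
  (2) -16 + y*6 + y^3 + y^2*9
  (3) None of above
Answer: 3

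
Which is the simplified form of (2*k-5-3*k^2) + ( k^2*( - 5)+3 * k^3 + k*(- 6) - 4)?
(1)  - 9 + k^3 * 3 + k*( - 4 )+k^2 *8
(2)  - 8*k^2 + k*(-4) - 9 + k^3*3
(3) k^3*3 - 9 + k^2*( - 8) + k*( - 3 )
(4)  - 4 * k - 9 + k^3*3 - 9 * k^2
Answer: 2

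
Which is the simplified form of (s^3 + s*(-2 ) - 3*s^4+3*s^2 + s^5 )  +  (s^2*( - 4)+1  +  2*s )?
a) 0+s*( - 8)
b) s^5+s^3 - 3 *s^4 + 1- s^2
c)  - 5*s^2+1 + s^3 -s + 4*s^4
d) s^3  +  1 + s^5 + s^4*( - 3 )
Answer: b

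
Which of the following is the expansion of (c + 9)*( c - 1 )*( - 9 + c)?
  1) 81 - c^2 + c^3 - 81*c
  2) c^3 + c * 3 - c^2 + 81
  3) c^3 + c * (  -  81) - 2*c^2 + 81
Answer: 1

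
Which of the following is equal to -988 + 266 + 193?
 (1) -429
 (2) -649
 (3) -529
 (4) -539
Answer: 3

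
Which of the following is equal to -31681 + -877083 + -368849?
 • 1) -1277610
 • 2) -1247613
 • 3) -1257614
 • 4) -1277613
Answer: 4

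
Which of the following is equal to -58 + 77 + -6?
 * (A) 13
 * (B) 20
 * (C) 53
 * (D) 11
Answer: A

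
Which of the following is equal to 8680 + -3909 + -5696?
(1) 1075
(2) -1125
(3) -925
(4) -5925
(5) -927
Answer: 3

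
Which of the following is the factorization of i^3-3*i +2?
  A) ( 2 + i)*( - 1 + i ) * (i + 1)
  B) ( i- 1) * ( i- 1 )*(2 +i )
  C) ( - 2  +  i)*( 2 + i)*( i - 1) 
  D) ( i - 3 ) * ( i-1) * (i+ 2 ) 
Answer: B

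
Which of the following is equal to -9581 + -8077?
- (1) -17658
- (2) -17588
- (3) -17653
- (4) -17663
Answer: 1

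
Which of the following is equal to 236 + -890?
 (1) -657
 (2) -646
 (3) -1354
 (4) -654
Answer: 4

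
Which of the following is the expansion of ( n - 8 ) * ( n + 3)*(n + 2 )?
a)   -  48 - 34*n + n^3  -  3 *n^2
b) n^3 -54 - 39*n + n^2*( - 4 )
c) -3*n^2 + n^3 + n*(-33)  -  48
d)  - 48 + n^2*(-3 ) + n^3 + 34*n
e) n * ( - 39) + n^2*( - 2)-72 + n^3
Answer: a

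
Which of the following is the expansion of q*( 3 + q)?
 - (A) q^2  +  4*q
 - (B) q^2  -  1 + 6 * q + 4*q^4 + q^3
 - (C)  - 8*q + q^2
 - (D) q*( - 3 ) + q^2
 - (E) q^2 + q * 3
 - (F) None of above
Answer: E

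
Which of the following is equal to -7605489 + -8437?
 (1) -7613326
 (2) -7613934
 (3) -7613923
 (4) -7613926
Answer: 4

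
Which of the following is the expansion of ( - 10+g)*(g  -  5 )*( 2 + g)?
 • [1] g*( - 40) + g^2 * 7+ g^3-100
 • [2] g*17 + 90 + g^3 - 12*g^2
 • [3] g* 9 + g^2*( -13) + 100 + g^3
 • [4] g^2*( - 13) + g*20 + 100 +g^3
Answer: 4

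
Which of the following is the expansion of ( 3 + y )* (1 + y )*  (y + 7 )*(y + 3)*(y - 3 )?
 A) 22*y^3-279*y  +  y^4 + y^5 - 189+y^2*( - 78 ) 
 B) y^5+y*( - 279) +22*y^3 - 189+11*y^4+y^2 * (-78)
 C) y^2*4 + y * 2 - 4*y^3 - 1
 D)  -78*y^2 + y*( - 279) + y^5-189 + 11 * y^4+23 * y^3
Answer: B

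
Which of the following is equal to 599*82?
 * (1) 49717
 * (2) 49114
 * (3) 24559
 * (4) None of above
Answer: 4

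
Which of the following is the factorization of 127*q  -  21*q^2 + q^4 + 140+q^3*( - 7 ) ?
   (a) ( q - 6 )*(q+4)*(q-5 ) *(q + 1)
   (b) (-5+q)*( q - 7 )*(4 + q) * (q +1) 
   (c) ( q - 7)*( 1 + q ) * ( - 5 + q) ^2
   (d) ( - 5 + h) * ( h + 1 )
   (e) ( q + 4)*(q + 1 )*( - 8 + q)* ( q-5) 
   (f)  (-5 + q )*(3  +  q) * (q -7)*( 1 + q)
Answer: b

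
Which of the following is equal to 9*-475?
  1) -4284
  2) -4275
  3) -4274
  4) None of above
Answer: 2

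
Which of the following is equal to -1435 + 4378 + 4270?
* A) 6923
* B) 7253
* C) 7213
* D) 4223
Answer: C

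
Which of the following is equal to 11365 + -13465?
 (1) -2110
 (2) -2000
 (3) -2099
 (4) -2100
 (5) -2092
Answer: 4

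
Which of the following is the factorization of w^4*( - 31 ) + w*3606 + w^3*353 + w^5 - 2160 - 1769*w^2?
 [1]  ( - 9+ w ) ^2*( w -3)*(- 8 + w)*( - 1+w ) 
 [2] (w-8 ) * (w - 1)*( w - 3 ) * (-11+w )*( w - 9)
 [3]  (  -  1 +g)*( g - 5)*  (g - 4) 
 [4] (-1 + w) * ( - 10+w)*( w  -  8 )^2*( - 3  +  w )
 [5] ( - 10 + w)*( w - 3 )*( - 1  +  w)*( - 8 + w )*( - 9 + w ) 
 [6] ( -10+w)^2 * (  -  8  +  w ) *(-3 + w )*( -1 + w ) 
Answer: 5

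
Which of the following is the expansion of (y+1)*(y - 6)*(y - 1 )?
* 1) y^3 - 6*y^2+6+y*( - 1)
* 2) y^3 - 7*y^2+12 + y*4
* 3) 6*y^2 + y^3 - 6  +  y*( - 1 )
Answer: 1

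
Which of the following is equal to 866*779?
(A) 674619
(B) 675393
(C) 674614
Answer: C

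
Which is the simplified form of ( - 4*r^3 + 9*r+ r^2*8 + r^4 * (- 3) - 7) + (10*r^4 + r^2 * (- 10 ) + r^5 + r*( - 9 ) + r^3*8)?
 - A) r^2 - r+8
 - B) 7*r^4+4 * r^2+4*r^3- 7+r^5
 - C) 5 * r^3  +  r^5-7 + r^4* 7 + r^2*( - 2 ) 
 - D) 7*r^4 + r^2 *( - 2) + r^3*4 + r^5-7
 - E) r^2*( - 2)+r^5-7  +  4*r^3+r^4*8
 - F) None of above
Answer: D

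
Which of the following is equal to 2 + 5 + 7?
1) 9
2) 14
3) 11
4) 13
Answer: 2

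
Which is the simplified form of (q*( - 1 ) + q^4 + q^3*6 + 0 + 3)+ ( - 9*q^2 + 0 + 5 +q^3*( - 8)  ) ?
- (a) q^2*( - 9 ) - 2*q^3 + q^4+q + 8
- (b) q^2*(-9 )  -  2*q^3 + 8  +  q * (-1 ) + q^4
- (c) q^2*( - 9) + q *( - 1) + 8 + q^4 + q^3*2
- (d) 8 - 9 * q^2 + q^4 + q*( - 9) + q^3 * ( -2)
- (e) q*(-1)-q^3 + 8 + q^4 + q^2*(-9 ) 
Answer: b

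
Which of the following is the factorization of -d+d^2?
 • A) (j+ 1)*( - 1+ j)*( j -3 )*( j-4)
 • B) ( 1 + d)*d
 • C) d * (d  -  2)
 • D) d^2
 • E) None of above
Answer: E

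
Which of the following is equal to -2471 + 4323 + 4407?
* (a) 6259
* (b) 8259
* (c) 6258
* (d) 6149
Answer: a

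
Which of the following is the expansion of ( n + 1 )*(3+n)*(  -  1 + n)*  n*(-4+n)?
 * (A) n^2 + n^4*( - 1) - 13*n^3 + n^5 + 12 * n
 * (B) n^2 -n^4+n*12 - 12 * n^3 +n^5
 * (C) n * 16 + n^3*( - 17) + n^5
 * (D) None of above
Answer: A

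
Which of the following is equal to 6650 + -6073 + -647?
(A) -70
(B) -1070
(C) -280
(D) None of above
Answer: A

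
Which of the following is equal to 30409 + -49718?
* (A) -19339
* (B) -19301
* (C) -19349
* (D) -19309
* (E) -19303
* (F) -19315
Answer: D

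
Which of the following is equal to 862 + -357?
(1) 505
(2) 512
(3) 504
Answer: 1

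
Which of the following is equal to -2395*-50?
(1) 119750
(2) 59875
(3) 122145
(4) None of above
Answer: 1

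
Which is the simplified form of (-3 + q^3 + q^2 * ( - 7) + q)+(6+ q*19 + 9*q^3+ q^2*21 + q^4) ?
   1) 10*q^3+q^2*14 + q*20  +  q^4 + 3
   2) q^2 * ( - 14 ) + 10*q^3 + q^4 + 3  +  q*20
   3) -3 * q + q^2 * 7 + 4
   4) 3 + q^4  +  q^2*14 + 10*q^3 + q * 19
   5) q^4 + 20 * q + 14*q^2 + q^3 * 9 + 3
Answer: 1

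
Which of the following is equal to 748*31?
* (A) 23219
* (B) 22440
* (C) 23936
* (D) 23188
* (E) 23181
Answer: D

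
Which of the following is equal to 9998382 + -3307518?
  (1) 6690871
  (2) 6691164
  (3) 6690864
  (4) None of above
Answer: 3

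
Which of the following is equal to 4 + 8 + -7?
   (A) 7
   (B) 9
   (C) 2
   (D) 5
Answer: D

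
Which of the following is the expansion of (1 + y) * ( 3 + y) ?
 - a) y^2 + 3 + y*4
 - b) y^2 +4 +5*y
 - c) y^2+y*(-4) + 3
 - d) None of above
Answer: a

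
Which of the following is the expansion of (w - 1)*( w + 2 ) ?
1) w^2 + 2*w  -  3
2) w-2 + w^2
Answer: 2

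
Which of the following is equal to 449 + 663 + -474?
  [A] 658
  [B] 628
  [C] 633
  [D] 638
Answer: D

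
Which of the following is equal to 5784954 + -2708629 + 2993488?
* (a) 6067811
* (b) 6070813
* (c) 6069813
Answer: c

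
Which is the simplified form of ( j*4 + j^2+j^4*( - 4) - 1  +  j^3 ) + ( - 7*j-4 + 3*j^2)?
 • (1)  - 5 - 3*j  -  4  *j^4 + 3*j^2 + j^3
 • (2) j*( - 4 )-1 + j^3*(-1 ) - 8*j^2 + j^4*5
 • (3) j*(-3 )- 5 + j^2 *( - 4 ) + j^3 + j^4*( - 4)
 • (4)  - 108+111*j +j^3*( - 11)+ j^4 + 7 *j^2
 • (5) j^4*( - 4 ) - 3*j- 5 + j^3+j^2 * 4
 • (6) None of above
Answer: 5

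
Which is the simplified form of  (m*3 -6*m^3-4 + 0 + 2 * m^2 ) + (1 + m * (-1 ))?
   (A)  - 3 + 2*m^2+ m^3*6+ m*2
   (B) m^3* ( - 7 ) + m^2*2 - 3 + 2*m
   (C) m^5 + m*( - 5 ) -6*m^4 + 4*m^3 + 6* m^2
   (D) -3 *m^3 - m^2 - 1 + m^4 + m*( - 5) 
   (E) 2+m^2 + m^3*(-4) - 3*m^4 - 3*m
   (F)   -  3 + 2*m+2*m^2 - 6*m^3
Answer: F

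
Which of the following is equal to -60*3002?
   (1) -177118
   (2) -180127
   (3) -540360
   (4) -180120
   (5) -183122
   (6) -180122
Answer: 4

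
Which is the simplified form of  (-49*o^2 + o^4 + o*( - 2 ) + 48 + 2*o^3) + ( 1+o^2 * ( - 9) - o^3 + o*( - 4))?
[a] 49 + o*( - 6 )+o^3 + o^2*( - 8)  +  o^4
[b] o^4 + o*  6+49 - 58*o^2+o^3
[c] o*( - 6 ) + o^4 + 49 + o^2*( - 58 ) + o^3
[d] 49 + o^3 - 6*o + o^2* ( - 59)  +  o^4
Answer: c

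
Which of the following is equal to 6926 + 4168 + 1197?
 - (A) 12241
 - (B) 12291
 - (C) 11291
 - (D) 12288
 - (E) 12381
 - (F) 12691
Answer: B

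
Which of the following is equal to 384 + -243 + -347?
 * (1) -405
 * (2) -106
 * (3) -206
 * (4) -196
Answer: 3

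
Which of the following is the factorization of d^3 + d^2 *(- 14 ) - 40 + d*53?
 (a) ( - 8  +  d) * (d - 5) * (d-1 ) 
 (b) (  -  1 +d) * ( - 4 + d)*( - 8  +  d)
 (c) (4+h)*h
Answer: a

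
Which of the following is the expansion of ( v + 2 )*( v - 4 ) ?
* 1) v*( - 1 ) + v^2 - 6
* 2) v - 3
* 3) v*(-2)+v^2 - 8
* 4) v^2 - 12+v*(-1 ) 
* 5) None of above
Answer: 3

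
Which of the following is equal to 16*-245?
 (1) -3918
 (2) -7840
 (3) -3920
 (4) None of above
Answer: 3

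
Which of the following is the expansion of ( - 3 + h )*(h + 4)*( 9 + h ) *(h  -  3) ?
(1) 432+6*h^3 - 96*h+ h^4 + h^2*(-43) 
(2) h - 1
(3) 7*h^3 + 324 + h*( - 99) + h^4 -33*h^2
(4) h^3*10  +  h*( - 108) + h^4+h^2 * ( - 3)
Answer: 3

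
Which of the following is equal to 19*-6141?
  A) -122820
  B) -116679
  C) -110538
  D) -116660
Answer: B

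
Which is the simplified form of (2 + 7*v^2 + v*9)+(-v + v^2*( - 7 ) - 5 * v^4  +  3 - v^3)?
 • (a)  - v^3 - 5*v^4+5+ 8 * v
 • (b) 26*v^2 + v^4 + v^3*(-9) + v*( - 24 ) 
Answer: a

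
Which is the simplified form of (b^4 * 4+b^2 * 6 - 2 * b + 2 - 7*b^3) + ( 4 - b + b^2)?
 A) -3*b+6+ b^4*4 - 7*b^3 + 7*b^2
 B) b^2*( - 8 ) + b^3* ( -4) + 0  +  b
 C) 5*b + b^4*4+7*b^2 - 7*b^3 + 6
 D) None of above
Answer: A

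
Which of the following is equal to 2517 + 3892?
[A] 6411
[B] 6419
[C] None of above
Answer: C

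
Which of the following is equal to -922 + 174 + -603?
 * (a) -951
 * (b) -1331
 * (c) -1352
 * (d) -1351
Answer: d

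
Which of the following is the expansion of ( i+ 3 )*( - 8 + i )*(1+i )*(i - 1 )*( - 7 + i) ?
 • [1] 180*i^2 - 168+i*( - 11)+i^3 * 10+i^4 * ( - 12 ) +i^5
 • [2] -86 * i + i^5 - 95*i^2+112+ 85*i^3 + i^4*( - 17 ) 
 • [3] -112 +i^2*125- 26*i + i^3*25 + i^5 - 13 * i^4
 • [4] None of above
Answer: 1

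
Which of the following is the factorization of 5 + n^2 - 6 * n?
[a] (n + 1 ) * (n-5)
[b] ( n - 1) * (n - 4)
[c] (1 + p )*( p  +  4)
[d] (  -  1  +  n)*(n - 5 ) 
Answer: d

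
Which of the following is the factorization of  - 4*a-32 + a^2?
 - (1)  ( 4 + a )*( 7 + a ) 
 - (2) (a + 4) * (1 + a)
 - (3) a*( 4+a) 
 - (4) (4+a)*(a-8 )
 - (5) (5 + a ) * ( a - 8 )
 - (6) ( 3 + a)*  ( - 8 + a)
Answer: 4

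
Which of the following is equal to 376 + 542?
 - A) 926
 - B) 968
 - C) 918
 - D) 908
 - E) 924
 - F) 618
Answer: C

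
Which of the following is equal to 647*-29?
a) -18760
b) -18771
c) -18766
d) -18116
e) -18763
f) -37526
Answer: e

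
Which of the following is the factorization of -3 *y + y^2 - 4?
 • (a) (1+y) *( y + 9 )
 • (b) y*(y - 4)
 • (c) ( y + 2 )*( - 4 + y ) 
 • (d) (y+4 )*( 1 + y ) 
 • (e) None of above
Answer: e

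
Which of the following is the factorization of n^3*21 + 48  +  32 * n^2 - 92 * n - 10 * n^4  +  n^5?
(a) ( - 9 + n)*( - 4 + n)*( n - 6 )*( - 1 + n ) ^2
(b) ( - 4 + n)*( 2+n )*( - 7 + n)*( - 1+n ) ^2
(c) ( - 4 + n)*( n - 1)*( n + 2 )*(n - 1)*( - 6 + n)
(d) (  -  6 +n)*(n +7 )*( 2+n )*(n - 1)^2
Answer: c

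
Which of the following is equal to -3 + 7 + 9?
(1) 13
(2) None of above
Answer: 1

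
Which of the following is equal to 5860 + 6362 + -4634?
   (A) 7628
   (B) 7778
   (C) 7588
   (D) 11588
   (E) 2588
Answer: C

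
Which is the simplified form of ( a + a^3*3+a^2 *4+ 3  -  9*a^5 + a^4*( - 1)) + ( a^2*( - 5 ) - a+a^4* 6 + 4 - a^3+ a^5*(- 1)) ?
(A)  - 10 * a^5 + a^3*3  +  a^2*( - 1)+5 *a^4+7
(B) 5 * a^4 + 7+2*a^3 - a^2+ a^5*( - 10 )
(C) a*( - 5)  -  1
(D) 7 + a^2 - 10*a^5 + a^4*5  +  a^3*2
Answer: B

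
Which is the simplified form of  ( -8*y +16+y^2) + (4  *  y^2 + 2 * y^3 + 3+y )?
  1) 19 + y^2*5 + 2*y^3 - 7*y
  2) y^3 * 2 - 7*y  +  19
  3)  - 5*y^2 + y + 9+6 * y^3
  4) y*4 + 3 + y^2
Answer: 1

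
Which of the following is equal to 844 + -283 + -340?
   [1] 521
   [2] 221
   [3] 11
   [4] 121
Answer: 2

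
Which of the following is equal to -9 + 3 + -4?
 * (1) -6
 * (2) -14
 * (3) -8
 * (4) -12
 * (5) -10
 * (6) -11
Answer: 5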